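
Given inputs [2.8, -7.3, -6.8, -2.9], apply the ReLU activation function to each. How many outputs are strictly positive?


ReLU(x) = max(0, x) for each element:
ReLU(2.8) = 2.8
ReLU(-7.3) = 0
ReLU(-6.8) = 0
ReLU(-2.9) = 0
Active neurons (>0): 1

1


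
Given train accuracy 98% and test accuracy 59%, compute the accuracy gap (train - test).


Gap = train_accuracy - test_accuracy
= 98 - 59
= 39%
This large gap strongly indicates overfitting.

39


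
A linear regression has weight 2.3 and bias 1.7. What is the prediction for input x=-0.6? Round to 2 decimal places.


y = 2.3 * -0.6 + (1.7)
= -1.38 + (1.7)
= 0.32

0.32


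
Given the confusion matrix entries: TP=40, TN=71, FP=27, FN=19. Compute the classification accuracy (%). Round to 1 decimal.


Accuracy = (TP + TN) / (TP + TN + FP + FN) * 100
= (40 + 71) / (40 + 71 + 27 + 19)
= 111 / 157
= 0.707
= 70.7%

70.7


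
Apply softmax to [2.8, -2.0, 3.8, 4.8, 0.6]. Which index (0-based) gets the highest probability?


Softmax is a monotonic transformation, so it preserves the argmax.
We need to find the index of the maximum logit.
Index 0: 2.8
Index 1: -2.0
Index 2: 3.8
Index 3: 4.8
Index 4: 0.6
Maximum logit = 4.8 at index 3

3


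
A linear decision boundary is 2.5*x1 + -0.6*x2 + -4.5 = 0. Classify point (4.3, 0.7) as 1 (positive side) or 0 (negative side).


Compute 2.5 * 4.3 + -0.6 * 0.7 + -4.5
= 10.75 + -0.42 + -4.5
= 5.83
Since 5.83 >= 0, the point is on the positive side.

1


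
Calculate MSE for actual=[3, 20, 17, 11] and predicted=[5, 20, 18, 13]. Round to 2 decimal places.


Differences: [-2, 0, -1, -2]
Squared errors: [4, 0, 1, 4]
Sum of squared errors = 9
MSE = 9 / 4 = 2.25

2.25


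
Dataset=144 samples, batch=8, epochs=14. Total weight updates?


Iterations per epoch = 144 / 8 = 18
Total updates = iterations_per_epoch * epochs
= 18 * 14
= 252

252


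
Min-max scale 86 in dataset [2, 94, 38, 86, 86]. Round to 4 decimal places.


Min = 2, Max = 94
Range = 94 - 2 = 92
Scaled = (x - min) / (max - min)
= (86 - 2) / 92
= 84 / 92
= 0.9130

0.9130


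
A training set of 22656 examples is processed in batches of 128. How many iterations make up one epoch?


Iterations per epoch = dataset_size / batch_size
= 22656 / 128
= 177

177


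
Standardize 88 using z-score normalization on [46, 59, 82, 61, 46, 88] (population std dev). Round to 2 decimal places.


Mean = (46 + 59 + 82 + 61 + 46 + 88) / 6 = 63.6667
Variance = sum((x_i - mean)^2) / n = 263.5556
Std = sqrt(263.5556) = 16.2344
Z = (x - mean) / std
= (88 - 63.6667) / 16.2344
= 24.3333 / 16.2344
= 1.50

1.50


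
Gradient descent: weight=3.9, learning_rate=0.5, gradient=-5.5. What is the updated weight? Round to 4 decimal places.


w_new = w_old - lr * gradient
= 3.9 - 0.5 * -5.5
= 3.9 - (-2.75)
= 6.6500

6.6500


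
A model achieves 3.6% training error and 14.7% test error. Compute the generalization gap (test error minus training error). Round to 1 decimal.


Generalization gap = test_error - train_error
= 14.7 - 3.6
= 11.1%
A large gap suggests overfitting.

11.1


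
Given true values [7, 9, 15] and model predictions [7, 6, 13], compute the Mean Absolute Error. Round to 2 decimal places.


Absolute errors: [0, 3, 2]
Sum of absolute errors = 5
MAE = 5 / 3 = 1.67

1.67


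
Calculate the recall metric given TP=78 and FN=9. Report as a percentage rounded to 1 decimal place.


Recall = TP / (TP + FN) * 100
= 78 / (78 + 9)
= 78 / 87
= 0.8966
= 89.7%

89.7


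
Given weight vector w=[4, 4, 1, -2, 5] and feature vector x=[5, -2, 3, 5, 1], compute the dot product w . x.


Element-wise products:
4 * 5 = 20
4 * -2 = -8
1 * 3 = 3
-2 * 5 = -10
5 * 1 = 5
Sum = 20 + -8 + 3 + -10 + 5
= 10

10


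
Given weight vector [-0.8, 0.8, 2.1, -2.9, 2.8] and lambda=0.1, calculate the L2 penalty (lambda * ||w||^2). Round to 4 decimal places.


Squaring each weight:
(-0.8)^2 = 0.64
0.8^2 = 0.64
2.1^2 = 4.41
(-2.9)^2 = 8.41
2.8^2 = 7.84
Sum of squares = 21.94
Penalty = 0.1 * 21.94 = 2.1940

2.1940


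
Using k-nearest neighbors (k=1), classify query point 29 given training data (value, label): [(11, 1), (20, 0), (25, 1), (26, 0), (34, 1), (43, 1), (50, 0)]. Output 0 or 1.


Distances from query 29:
Point 26 (class 0): distance = 3
K=1 nearest neighbors: classes = [0]
Votes for class 1: 0 / 1
Majority vote => class 0

0


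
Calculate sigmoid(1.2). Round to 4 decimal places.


sigmoid(z) = 1 / (1 + exp(-z))
exp(-(1.2)) = exp(-1.2) = 0.3012
1 + 0.3012 = 1.3012
1 / 1.3012 = 0.7685

0.7685


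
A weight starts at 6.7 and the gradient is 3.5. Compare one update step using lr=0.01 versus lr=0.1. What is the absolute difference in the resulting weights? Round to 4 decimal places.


With lr=0.01: w_new = 6.7 - 0.01 * 3.5 = 6.665
With lr=0.1: w_new = 6.7 - 0.1 * 3.5 = 6.35
Absolute difference = |6.665 - 6.35|
= 0.3150

0.3150


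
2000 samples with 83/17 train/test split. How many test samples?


Train samples = 2000 * 83% = 1660
Test samples = 2000 - 1660
= 340

340


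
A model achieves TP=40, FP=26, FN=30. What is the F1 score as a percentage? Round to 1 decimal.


Precision = TP / (TP + FP) = 40 / 66 = 0.6061
Recall = TP / (TP + FN) = 40 / 70 = 0.5714
F1 = 2 * P * R / (P + R)
= 2 * 0.6061 * 0.5714 / (0.6061 + 0.5714)
= 0.6926 / 1.1775
= 0.5882
As percentage: 58.8%

58.8


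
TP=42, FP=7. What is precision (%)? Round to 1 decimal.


Precision = TP / (TP + FP) * 100
= 42 / (42 + 7)
= 42 / 49
= 0.8571
= 85.7%

85.7


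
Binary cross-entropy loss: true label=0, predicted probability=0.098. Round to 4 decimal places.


For y=0: Loss = -log(1-p)
= -log(1 - 0.098)
= -log(0.902)
= -(-0.1031)
= 0.1031

0.1031


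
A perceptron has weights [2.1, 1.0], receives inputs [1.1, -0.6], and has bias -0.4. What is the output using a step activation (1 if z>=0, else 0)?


z = w . x + b
= 2.1*1.1 + 1.0*-0.6 + -0.4
= 2.31 + -0.6 + -0.4
= 1.71 + -0.4
= 1.31
Since z = 1.31 >= 0, output = 1

1


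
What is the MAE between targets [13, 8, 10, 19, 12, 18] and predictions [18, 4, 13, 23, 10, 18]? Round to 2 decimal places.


Absolute errors: [5, 4, 3, 4, 2, 0]
Sum of absolute errors = 18
MAE = 18 / 6 = 3.00

3.00


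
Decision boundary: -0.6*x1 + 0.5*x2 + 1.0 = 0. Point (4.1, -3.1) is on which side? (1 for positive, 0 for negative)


Compute -0.6 * 4.1 + 0.5 * -3.1 + 1.0
= -2.46 + -1.55 + 1.0
= -3.01
Since -3.01 < 0, the point is on the negative side.

0


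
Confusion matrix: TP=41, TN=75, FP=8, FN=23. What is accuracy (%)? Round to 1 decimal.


Accuracy = (TP + TN) / (TP + TN + FP + FN) * 100
= (41 + 75) / (41 + 75 + 8 + 23)
= 116 / 147
= 0.7891
= 78.9%

78.9


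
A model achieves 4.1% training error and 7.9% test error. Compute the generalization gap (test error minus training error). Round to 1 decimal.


Generalization gap = test_error - train_error
= 7.9 - 4.1
= 3.8%
A moderate gap.

3.8


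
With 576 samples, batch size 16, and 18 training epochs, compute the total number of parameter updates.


Iterations per epoch = 576 / 16 = 36
Total updates = iterations_per_epoch * epochs
= 36 * 18
= 648

648


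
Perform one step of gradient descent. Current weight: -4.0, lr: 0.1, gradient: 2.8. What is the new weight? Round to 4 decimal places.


w_new = w_old - lr * gradient
= -4.0 - 0.1 * 2.8
= -4.0 - (0.28)
= -4.2800

-4.2800


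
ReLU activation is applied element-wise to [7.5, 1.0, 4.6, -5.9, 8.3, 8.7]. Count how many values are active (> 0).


ReLU(x) = max(0, x) for each element:
ReLU(7.5) = 7.5
ReLU(1.0) = 1.0
ReLU(4.6) = 4.6
ReLU(-5.9) = 0
ReLU(8.3) = 8.3
ReLU(8.7) = 8.7
Active neurons (>0): 5

5


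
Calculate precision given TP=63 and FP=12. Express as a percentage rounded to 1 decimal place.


Precision = TP / (TP + FP) * 100
= 63 / (63 + 12)
= 63 / 75
= 0.84
= 84.0%

84.0


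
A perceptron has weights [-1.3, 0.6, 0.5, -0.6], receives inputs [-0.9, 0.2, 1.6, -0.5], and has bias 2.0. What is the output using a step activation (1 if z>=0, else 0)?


z = w . x + b
= -1.3*-0.9 + 0.6*0.2 + 0.5*1.6 + -0.6*-0.5 + 2.0
= 1.17 + 0.12 + 0.8 + 0.3 + 2.0
= 2.39 + 2.0
= 4.39
Since z = 4.39 >= 0, output = 1

1


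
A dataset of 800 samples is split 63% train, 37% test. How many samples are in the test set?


Train samples = 800 * 63% = 504
Test samples = 800 - 504
= 296

296


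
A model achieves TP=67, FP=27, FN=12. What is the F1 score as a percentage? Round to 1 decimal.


Precision = TP / (TP + FP) = 67 / 94 = 0.7128
Recall = TP / (TP + FN) = 67 / 79 = 0.8481
F1 = 2 * P * R / (P + R)
= 2 * 0.7128 * 0.8481 / (0.7128 + 0.8481)
= 1.209 / 1.5609
= 0.7746
As percentage: 77.5%

77.5


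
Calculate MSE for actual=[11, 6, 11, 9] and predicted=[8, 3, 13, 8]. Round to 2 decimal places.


Differences: [3, 3, -2, 1]
Squared errors: [9, 9, 4, 1]
Sum of squared errors = 23
MSE = 23 / 4 = 5.75

5.75


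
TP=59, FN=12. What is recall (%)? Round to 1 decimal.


Recall = TP / (TP + FN) * 100
= 59 / (59 + 12)
= 59 / 71
= 0.831
= 83.1%

83.1


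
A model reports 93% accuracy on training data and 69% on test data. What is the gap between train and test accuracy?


Gap = train_accuracy - test_accuracy
= 93 - 69
= 24%
This large gap strongly indicates overfitting.

24


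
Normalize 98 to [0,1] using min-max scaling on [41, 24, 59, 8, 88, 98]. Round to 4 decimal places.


Min = 8, Max = 98
Range = 98 - 8 = 90
Scaled = (x - min) / (max - min)
= (98 - 8) / 90
= 90 / 90
= 1.0000

1.0000


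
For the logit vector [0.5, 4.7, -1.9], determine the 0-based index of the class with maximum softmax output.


Softmax is a monotonic transformation, so it preserves the argmax.
We need to find the index of the maximum logit.
Index 0: 0.5
Index 1: 4.7
Index 2: -1.9
Maximum logit = 4.7 at index 1

1


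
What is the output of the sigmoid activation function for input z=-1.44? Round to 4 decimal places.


sigmoid(z) = 1 / (1 + exp(-z))
exp(-(-1.44)) = exp(1.44) = 4.2207
1 + 4.2207 = 5.2207
1 / 5.2207 = 0.1915

0.1915


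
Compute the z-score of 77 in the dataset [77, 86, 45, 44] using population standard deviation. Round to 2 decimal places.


Mean = (77 + 86 + 45 + 44) / 4 = 63.0
Variance = sum((x_i - mean)^2) / n = 352.5
Std = sqrt(352.5) = 18.775
Z = (x - mean) / std
= (77 - 63.0) / 18.775
= 14.0 / 18.775
= 0.75

0.75


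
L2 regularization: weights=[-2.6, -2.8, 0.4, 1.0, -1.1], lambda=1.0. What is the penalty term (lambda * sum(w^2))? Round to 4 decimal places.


Squaring each weight:
(-2.6)^2 = 6.76
(-2.8)^2 = 7.84
0.4^2 = 0.16
1.0^2 = 1.0
(-1.1)^2 = 1.21
Sum of squares = 16.97
Penalty = 1.0 * 16.97 = 16.9700

16.9700


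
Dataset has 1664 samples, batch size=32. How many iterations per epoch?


Iterations per epoch = dataset_size / batch_size
= 1664 / 32
= 52

52


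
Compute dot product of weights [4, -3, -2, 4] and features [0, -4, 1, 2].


Element-wise products:
4 * 0 = 0
-3 * -4 = 12
-2 * 1 = -2
4 * 2 = 8
Sum = 0 + 12 + -2 + 8
= 18

18


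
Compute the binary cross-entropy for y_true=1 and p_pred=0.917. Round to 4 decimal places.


For y=1: Loss = -log(p)
= -log(0.917)
= -(-0.0866)
= 0.0866

0.0866


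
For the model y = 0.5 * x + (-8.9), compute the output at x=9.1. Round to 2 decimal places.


y = 0.5 * 9.1 + (-8.9)
= 4.55 + (-8.9)
= -4.35

-4.35


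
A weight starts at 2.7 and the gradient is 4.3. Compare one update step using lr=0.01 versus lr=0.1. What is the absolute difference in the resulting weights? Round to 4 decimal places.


With lr=0.01: w_new = 2.7 - 0.01 * 4.3 = 2.657
With lr=0.1: w_new = 2.7 - 0.1 * 4.3 = 2.27
Absolute difference = |2.657 - 2.27|
= 0.3870

0.3870


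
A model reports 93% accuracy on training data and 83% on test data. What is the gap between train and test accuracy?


Gap = train_accuracy - test_accuracy
= 93 - 83
= 10%
This moderate gap may indicate mild overfitting.

10


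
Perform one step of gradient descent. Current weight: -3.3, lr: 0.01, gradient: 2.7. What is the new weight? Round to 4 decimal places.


w_new = w_old - lr * gradient
= -3.3 - 0.01 * 2.7
= -3.3 - (0.027)
= -3.3270

-3.3270


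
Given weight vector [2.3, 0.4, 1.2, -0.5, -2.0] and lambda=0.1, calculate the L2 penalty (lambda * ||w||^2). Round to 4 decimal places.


Squaring each weight:
2.3^2 = 5.29
0.4^2 = 0.16
1.2^2 = 1.44
(-0.5)^2 = 0.25
(-2.0)^2 = 4.0
Sum of squares = 11.14
Penalty = 0.1 * 11.14 = 1.1140

1.1140


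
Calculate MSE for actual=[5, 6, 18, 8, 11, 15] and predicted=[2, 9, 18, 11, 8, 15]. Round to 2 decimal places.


Differences: [3, -3, 0, -3, 3, 0]
Squared errors: [9, 9, 0, 9, 9, 0]
Sum of squared errors = 36
MSE = 36 / 6 = 6.00

6.00


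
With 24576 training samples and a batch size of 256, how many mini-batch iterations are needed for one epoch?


Iterations per epoch = dataset_size / batch_size
= 24576 / 256
= 96

96


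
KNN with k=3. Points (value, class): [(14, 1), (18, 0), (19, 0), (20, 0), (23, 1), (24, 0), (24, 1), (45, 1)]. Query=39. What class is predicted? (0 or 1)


Distances from query 39:
Point 45 (class 1): distance = 6
Point 24 (class 0): distance = 15
Point 24 (class 1): distance = 15
K=3 nearest neighbors: classes = [1, 0, 1]
Votes for class 1: 2 / 3
Majority vote => class 1

1


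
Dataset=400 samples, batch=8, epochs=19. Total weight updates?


Iterations per epoch = 400 / 8 = 50
Total updates = iterations_per_epoch * epochs
= 50 * 19
= 950

950


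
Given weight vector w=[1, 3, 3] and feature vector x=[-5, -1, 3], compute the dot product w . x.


Element-wise products:
1 * -5 = -5
3 * -1 = -3
3 * 3 = 9
Sum = -5 + -3 + 9
= 1

1


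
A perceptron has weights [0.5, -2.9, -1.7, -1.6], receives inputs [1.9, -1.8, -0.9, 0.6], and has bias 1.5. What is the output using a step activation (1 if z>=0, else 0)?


z = w . x + b
= 0.5*1.9 + -2.9*-1.8 + -1.7*-0.9 + -1.6*0.6 + 1.5
= 0.95 + 5.22 + 1.53 + -0.96 + 1.5
= 6.74 + 1.5
= 8.24
Since z = 8.24 >= 0, output = 1

1


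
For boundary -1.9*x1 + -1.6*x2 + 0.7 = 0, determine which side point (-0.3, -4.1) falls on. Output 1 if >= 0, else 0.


Compute -1.9 * -0.3 + -1.6 * -4.1 + 0.7
= 0.57 + 6.56 + 0.7
= 7.83
Since 7.83 >= 0, the point is on the positive side.

1


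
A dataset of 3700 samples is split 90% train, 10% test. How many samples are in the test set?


Train samples = 3700 * 90% = 3330
Test samples = 3700 - 3330
= 370

370


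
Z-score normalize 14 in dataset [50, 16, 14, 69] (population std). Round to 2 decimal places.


Mean = (50 + 16 + 14 + 69) / 4 = 37.25
Variance = sum((x_i - mean)^2) / n = 540.6875
Std = sqrt(540.6875) = 23.2527
Z = (x - mean) / std
= (14 - 37.25) / 23.2527
= -23.25 / 23.2527
= -1.00

-1.00


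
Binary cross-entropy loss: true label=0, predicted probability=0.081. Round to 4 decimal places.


For y=0: Loss = -log(1-p)
= -log(1 - 0.081)
= -log(0.919)
= -(-0.0845)
= 0.0845

0.0845


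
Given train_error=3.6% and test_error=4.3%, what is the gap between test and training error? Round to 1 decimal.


Generalization gap = test_error - train_error
= 4.3 - 3.6
= 0.7%
A small gap suggests good generalization.

0.7


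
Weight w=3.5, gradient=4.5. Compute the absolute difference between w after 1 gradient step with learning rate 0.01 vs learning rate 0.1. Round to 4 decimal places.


With lr=0.01: w_new = 3.5 - 0.01 * 4.5 = 3.455
With lr=0.1: w_new = 3.5 - 0.1 * 4.5 = 3.05
Absolute difference = |3.455 - 3.05|
= 0.4050

0.4050


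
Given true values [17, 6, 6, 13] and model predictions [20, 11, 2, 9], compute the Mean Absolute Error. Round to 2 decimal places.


Absolute errors: [3, 5, 4, 4]
Sum of absolute errors = 16
MAE = 16 / 4 = 4.00

4.00


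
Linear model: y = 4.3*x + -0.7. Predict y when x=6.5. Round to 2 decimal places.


y = 4.3 * 6.5 + (-0.7)
= 27.95 + (-0.7)
= 27.25

27.25


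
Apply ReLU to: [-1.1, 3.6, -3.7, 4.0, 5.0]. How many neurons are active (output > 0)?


ReLU(x) = max(0, x) for each element:
ReLU(-1.1) = 0
ReLU(3.6) = 3.6
ReLU(-3.7) = 0
ReLU(4.0) = 4.0
ReLU(5.0) = 5.0
Active neurons (>0): 3

3


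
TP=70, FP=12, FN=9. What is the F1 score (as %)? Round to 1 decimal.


Precision = TP / (TP + FP) = 70 / 82 = 0.8537
Recall = TP / (TP + FN) = 70 / 79 = 0.8861
F1 = 2 * P * R / (P + R)
= 2 * 0.8537 * 0.8861 / (0.8537 + 0.8861)
= 1.5128 / 1.7397
= 0.8696
As percentage: 87.0%

87.0


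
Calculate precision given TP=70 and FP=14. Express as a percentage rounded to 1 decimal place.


Precision = TP / (TP + FP) * 100
= 70 / (70 + 14)
= 70 / 84
= 0.8333
= 83.3%

83.3


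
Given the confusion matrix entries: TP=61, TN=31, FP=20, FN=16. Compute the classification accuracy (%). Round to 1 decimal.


Accuracy = (TP + TN) / (TP + TN + FP + FN) * 100
= (61 + 31) / (61 + 31 + 20 + 16)
= 92 / 128
= 0.7188
= 71.9%

71.9


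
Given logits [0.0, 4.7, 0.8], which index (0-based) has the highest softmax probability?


Softmax is a monotonic transformation, so it preserves the argmax.
We need to find the index of the maximum logit.
Index 0: 0.0
Index 1: 4.7
Index 2: 0.8
Maximum logit = 4.7 at index 1

1


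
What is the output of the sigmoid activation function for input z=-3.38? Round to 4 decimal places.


sigmoid(z) = 1 / (1 + exp(-z))
exp(-(-3.38)) = exp(3.38) = 29.3708
1 + 29.3708 = 30.3708
1 / 30.3708 = 0.0329

0.0329


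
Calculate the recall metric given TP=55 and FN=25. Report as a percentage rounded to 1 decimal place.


Recall = TP / (TP + FN) * 100
= 55 / (55 + 25)
= 55 / 80
= 0.6875
= 68.8%

68.8


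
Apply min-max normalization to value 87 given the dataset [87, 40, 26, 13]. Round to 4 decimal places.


Min = 13, Max = 87
Range = 87 - 13 = 74
Scaled = (x - min) / (max - min)
= (87 - 13) / 74
= 74 / 74
= 1.0000

1.0000


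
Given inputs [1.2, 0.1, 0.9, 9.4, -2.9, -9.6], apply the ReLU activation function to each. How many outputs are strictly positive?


ReLU(x) = max(0, x) for each element:
ReLU(1.2) = 1.2
ReLU(0.1) = 0.1
ReLU(0.9) = 0.9
ReLU(9.4) = 9.4
ReLU(-2.9) = 0
ReLU(-9.6) = 0
Active neurons (>0): 4

4


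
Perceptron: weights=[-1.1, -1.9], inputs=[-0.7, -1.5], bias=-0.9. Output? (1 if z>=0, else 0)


z = w . x + b
= -1.1*-0.7 + -1.9*-1.5 + -0.9
= 0.77 + 2.85 + -0.9
= 3.62 + -0.9
= 2.72
Since z = 2.72 >= 0, output = 1

1


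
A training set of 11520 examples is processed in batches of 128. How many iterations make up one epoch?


Iterations per epoch = dataset_size / batch_size
= 11520 / 128
= 90

90


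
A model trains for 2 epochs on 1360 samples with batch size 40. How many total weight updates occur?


Iterations per epoch = 1360 / 40 = 34
Total updates = iterations_per_epoch * epochs
= 34 * 2
= 68

68


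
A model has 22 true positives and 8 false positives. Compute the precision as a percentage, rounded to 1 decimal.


Precision = TP / (TP + FP) * 100
= 22 / (22 + 8)
= 22 / 30
= 0.7333
= 73.3%

73.3


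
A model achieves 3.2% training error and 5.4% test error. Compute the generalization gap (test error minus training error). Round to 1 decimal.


Generalization gap = test_error - train_error
= 5.4 - 3.2
= 2.2%
A moderate gap.

2.2


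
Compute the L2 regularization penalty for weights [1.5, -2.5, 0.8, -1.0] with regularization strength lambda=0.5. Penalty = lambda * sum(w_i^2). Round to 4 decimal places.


Squaring each weight:
1.5^2 = 2.25
(-2.5)^2 = 6.25
0.8^2 = 0.64
(-1.0)^2 = 1.0
Sum of squares = 10.14
Penalty = 0.5 * 10.14 = 5.0700

5.0700


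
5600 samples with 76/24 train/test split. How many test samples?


Train samples = 5600 * 76% = 4256
Test samples = 5600 - 4256
= 1344

1344


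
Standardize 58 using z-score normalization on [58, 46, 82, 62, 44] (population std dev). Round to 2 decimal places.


Mean = (58 + 46 + 82 + 62 + 44) / 5 = 58.4
Variance = sum((x_i - mean)^2) / n = 186.24
Std = sqrt(186.24) = 13.647
Z = (x - mean) / std
= (58 - 58.4) / 13.647
= -0.4 / 13.647
= -0.03

-0.03


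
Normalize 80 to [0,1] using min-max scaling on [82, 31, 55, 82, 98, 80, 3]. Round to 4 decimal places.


Min = 3, Max = 98
Range = 98 - 3 = 95
Scaled = (x - min) / (max - min)
= (80 - 3) / 95
= 77 / 95
= 0.8105

0.8105


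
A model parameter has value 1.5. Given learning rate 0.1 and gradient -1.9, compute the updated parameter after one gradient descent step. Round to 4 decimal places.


w_new = w_old - lr * gradient
= 1.5 - 0.1 * -1.9
= 1.5 - (-0.19)
= 1.6900

1.6900


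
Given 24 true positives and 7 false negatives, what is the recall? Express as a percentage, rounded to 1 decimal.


Recall = TP / (TP + FN) * 100
= 24 / (24 + 7)
= 24 / 31
= 0.7742
= 77.4%

77.4


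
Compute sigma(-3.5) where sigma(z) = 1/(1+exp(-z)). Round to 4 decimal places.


sigmoid(z) = 1 / (1 + exp(-z))
exp(-(-3.5)) = exp(3.5) = 33.1155
1 + 33.1155 = 34.1155
1 / 34.1155 = 0.0293

0.0293


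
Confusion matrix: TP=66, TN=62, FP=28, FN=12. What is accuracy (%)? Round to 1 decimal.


Accuracy = (TP + TN) / (TP + TN + FP + FN) * 100
= (66 + 62) / (66 + 62 + 28 + 12)
= 128 / 168
= 0.7619
= 76.2%

76.2


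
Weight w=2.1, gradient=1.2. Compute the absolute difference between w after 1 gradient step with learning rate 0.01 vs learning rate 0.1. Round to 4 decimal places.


With lr=0.01: w_new = 2.1 - 0.01 * 1.2 = 2.088
With lr=0.1: w_new = 2.1 - 0.1 * 1.2 = 1.98
Absolute difference = |2.088 - 1.98|
= 0.1080

0.1080


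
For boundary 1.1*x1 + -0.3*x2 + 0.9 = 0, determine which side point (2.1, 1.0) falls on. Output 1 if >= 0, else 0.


Compute 1.1 * 2.1 + -0.3 * 1.0 + 0.9
= 2.31 + -0.3 + 0.9
= 2.91
Since 2.91 >= 0, the point is on the positive side.

1


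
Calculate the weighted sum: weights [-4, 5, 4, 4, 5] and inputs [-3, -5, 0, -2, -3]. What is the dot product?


Element-wise products:
-4 * -3 = 12
5 * -5 = -25
4 * 0 = 0
4 * -2 = -8
5 * -3 = -15
Sum = 12 + -25 + 0 + -8 + -15
= -36

-36


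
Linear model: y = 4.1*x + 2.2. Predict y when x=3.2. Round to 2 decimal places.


y = 4.1 * 3.2 + (2.2)
= 13.12 + (2.2)
= 15.32

15.32


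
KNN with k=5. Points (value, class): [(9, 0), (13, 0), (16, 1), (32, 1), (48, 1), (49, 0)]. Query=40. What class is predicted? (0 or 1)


Distances from query 40:
Point 32 (class 1): distance = 8
Point 48 (class 1): distance = 8
Point 49 (class 0): distance = 9
Point 16 (class 1): distance = 24
Point 13 (class 0): distance = 27
K=5 nearest neighbors: classes = [1, 1, 0, 1, 0]
Votes for class 1: 3 / 5
Majority vote => class 1

1


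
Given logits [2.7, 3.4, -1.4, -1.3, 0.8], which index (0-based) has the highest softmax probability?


Softmax is a monotonic transformation, so it preserves the argmax.
We need to find the index of the maximum logit.
Index 0: 2.7
Index 1: 3.4
Index 2: -1.4
Index 3: -1.3
Index 4: 0.8
Maximum logit = 3.4 at index 1

1


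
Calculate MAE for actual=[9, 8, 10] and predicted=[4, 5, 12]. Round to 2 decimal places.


Absolute errors: [5, 3, 2]
Sum of absolute errors = 10
MAE = 10 / 3 = 3.33

3.33


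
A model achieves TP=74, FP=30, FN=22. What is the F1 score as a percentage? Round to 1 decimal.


Precision = TP / (TP + FP) = 74 / 104 = 0.7115
Recall = TP / (TP + FN) = 74 / 96 = 0.7708
F1 = 2 * P * R / (P + R)
= 2 * 0.7115 * 0.7708 / (0.7115 + 0.7708)
= 1.097 / 1.4824
= 0.74
As percentage: 74.0%

74.0


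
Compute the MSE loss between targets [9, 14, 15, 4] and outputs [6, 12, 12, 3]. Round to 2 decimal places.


Differences: [3, 2, 3, 1]
Squared errors: [9, 4, 9, 1]
Sum of squared errors = 23
MSE = 23 / 4 = 5.75

5.75


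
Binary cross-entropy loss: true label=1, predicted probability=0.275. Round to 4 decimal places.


For y=1: Loss = -log(p)
= -log(0.275)
= -(-1.291)
= 1.2910

1.2910


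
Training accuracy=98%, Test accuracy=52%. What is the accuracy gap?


Gap = train_accuracy - test_accuracy
= 98 - 52
= 46%
This large gap strongly indicates overfitting.

46


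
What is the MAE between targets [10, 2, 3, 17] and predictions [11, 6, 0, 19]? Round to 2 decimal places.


Absolute errors: [1, 4, 3, 2]
Sum of absolute errors = 10
MAE = 10 / 4 = 2.50

2.50


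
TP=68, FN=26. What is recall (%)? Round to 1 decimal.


Recall = TP / (TP + FN) * 100
= 68 / (68 + 26)
= 68 / 94
= 0.7234
= 72.3%

72.3


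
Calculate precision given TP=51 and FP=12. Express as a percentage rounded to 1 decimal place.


Precision = TP / (TP + FP) * 100
= 51 / (51 + 12)
= 51 / 63
= 0.8095
= 81.0%

81.0


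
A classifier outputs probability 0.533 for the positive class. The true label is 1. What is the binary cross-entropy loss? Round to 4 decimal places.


For y=1: Loss = -log(p)
= -log(0.533)
= -(-0.6292)
= 0.6292

0.6292


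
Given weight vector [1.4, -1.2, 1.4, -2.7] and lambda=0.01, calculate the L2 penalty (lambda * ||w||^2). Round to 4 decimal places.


Squaring each weight:
1.4^2 = 1.96
(-1.2)^2 = 1.44
1.4^2 = 1.96
(-2.7)^2 = 7.29
Sum of squares = 12.65
Penalty = 0.01 * 12.65 = 0.1265

0.1265


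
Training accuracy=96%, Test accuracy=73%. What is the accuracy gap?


Gap = train_accuracy - test_accuracy
= 96 - 73
= 23%
This large gap strongly indicates overfitting.

23


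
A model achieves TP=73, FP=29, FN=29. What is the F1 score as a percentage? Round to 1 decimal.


Precision = TP / (TP + FP) = 73 / 102 = 0.7157
Recall = TP / (TP + FN) = 73 / 102 = 0.7157
F1 = 2 * P * R / (P + R)
= 2 * 0.7157 * 0.7157 / (0.7157 + 0.7157)
= 1.0244 / 1.4314
= 0.7157
As percentage: 71.6%

71.6


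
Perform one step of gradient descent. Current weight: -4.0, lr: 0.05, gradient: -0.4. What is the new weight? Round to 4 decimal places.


w_new = w_old - lr * gradient
= -4.0 - 0.05 * -0.4
= -4.0 - (-0.02)
= -3.9800

-3.9800


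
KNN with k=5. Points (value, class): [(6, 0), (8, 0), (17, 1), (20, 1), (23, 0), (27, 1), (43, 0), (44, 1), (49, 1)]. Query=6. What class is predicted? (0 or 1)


Distances from query 6:
Point 6 (class 0): distance = 0
Point 8 (class 0): distance = 2
Point 17 (class 1): distance = 11
Point 20 (class 1): distance = 14
Point 23 (class 0): distance = 17
K=5 nearest neighbors: classes = [0, 0, 1, 1, 0]
Votes for class 1: 2 / 5
Majority vote => class 0

0


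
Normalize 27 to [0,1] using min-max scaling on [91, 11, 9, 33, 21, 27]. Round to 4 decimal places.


Min = 9, Max = 91
Range = 91 - 9 = 82
Scaled = (x - min) / (max - min)
= (27 - 9) / 82
= 18 / 82
= 0.2195

0.2195


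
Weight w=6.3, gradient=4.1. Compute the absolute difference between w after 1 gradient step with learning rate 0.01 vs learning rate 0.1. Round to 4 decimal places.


With lr=0.01: w_new = 6.3 - 0.01 * 4.1 = 6.259
With lr=0.1: w_new = 6.3 - 0.1 * 4.1 = 5.89
Absolute difference = |6.259 - 5.89|
= 0.3690

0.3690


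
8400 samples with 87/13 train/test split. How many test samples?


Train samples = 8400 * 87% = 7308
Test samples = 8400 - 7308
= 1092

1092


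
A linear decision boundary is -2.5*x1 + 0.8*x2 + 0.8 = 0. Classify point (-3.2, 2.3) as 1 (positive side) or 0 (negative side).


Compute -2.5 * -3.2 + 0.8 * 2.3 + 0.8
= 8.0 + 1.84 + 0.8
= 10.64
Since 10.64 >= 0, the point is on the positive side.

1


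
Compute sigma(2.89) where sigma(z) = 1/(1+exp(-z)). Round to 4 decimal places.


sigmoid(z) = 1 / (1 + exp(-z))
exp(-(2.89)) = exp(-2.89) = 0.0556
1 + 0.0556 = 1.0556
1 / 1.0556 = 0.9473

0.9473


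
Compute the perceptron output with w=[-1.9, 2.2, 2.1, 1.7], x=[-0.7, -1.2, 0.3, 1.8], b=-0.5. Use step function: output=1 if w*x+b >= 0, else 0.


z = w . x + b
= -1.9*-0.7 + 2.2*-1.2 + 2.1*0.3 + 1.7*1.8 + -0.5
= 1.33 + -2.64 + 0.63 + 3.06 + -0.5
= 2.38 + -0.5
= 1.88
Since z = 1.88 >= 0, output = 1

1


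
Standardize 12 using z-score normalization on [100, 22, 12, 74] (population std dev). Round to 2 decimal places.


Mean = (100 + 22 + 12 + 74) / 4 = 52.0
Variance = sum((x_i - mean)^2) / n = 1322.0
Std = sqrt(1322.0) = 36.3593
Z = (x - mean) / std
= (12 - 52.0) / 36.3593
= -40.0 / 36.3593
= -1.10

-1.10


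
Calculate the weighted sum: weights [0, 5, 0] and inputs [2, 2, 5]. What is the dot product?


Element-wise products:
0 * 2 = 0
5 * 2 = 10
0 * 5 = 0
Sum = 0 + 10 + 0
= 10

10


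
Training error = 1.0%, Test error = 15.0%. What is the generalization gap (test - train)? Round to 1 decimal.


Generalization gap = test_error - train_error
= 15.0 - 1.0
= 14.0%
A large gap suggests overfitting.

14.0


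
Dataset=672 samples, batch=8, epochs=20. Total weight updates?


Iterations per epoch = 672 / 8 = 84
Total updates = iterations_per_epoch * epochs
= 84 * 20
= 1680

1680


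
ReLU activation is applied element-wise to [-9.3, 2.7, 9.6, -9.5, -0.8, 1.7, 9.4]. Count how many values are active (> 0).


ReLU(x) = max(0, x) for each element:
ReLU(-9.3) = 0
ReLU(2.7) = 2.7
ReLU(9.6) = 9.6
ReLU(-9.5) = 0
ReLU(-0.8) = 0
ReLU(1.7) = 1.7
ReLU(9.4) = 9.4
Active neurons (>0): 4

4


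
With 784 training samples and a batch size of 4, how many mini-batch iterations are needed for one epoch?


Iterations per epoch = dataset_size / batch_size
= 784 / 4
= 196

196


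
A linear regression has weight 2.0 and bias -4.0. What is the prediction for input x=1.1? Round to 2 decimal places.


y = 2.0 * 1.1 + (-4.0)
= 2.2 + (-4.0)
= -1.80

-1.80


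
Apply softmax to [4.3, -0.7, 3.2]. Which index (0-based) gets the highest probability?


Softmax is a monotonic transformation, so it preserves the argmax.
We need to find the index of the maximum logit.
Index 0: 4.3
Index 1: -0.7
Index 2: 3.2
Maximum logit = 4.3 at index 0

0


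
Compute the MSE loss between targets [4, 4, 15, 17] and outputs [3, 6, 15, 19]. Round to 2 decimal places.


Differences: [1, -2, 0, -2]
Squared errors: [1, 4, 0, 4]
Sum of squared errors = 9
MSE = 9 / 4 = 2.25

2.25


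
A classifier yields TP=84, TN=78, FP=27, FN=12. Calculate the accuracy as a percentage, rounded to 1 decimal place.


Accuracy = (TP + TN) / (TP + TN + FP + FN) * 100
= (84 + 78) / (84 + 78 + 27 + 12)
= 162 / 201
= 0.806
= 80.6%

80.6


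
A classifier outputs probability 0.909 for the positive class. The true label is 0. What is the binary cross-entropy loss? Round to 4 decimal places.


For y=0: Loss = -log(1-p)
= -log(1 - 0.909)
= -log(0.091)
= -(-2.3969)
= 2.3969

2.3969


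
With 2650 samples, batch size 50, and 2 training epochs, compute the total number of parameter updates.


Iterations per epoch = 2650 / 50 = 53
Total updates = iterations_per_epoch * epochs
= 53 * 2
= 106

106


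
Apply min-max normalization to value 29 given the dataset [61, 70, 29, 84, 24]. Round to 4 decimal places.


Min = 24, Max = 84
Range = 84 - 24 = 60
Scaled = (x - min) / (max - min)
= (29 - 24) / 60
= 5 / 60
= 0.0833

0.0833


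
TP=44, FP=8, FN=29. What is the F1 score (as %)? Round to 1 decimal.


Precision = TP / (TP + FP) = 44 / 52 = 0.8462
Recall = TP / (TP + FN) = 44 / 73 = 0.6027
F1 = 2 * P * R / (P + R)
= 2 * 0.8462 * 0.6027 / (0.8462 + 0.6027)
= 1.02 / 1.4489
= 0.704
As percentage: 70.4%

70.4


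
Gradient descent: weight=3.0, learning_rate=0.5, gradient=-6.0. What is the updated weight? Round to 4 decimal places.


w_new = w_old - lr * gradient
= 3.0 - 0.5 * -6.0
= 3.0 - (-3.0)
= 6.0000

6.0000


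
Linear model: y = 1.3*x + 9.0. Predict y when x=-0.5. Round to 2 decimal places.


y = 1.3 * -0.5 + (9.0)
= -0.65 + (9.0)
= 8.35

8.35


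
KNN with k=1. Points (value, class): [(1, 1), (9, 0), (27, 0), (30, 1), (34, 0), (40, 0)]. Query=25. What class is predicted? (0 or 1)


Distances from query 25:
Point 27 (class 0): distance = 2
K=1 nearest neighbors: classes = [0]
Votes for class 1: 0 / 1
Majority vote => class 0

0


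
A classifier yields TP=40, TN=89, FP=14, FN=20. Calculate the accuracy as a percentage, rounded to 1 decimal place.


Accuracy = (TP + TN) / (TP + TN + FP + FN) * 100
= (40 + 89) / (40 + 89 + 14 + 20)
= 129 / 163
= 0.7914
= 79.1%

79.1


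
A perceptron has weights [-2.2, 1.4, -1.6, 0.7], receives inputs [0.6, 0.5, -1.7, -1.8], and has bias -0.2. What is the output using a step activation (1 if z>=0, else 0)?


z = w . x + b
= -2.2*0.6 + 1.4*0.5 + -1.6*-1.7 + 0.7*-1.8 + -0.2
= -1.32 + 0.7 + 2.72 + -1.26 + -0.2
= 0.84 + -0.2
= 0.64
Since z = 0.64 >= 0, output = 1

1


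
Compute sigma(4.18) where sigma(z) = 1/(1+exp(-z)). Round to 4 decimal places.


sigmoid(z) = 1 / (1 + exp(-z))
exp(-(4.18)) = exp(-4.18) = 0.0153
1 + 0.0153 = 1.0153
1 / 1.0153 = 0.9849

0.9849


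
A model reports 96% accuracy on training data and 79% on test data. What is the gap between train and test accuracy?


Gap = train_accuracy - test_accuracy
= 96 - 79
= 17%
This gap suggests the model is overfitting.

17


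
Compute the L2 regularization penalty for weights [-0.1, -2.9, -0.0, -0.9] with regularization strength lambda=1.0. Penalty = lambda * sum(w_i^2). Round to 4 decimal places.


Squaring each weight:
(-0.1)^2 = 0.01
(-2.9)^2 = 8.41
(-0.0)^2 = 0.0
(-0.9)^2 = 0.81
Sum of squares = 9.23
Penalty = 1.0 * 9.23 = 9.2300

9.2300


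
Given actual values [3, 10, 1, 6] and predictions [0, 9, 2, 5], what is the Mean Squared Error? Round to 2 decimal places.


Differences: [3, 1, -1, 1]
Squared errors: [9, 1, 1, 1]
Sum of squared errors = 12
MSE = 12 / 4 = 3.00

3.00


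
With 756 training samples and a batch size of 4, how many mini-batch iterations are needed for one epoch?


Iterations per epoch = dataset_size / batch_size
= 756 / 4
= 189

189


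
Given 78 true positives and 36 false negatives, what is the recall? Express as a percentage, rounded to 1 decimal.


Recall = TP / (TP + FN) * 100
= 78 / (78 + 36)
= 78 / 114
= 0.6842
= 68.4%

68.4


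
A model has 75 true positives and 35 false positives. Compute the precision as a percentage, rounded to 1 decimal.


Precision = TP / (TP + FP) * 100
= 75 / (75 + 35)
= 75 / 110
= 0.6818
= 68.2%

68.2


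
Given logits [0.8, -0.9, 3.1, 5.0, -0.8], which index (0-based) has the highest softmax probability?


Softmax is a monotonic transformation, so it preserves the argmax.
We need to find the index of the maximum logit.
Index 0: 0.8
Index 1: -0.9
Index 2: 3.1
Index 3: 5.0
Index 4: -0.8
Maximum logit = 5.0 at index 3

3


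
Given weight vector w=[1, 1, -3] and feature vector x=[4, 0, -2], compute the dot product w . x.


Element-wise products:
1 * 4 = 4
1 * 0 = 0
-3 * -2 = 6
Sum = 4 + 0 + 6
= 10

10


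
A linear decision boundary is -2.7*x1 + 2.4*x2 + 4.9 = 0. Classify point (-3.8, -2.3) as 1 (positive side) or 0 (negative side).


Compute -2.7 * -3.8 + 2.4 * -2.3 + 4.9
= 10.26 + -5.52 + 4.9
= 9.64
Since 9.64 >= 0, the point is on the positive side.

1


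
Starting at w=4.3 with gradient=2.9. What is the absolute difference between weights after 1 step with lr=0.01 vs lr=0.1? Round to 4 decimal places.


With lr=0.01: w_new = 4.3 - 0.01 * 2.9 = 4.271
With lr=0.1: w_new = 4.3 - 0.1 * 2.9 = 4.01
Absolute difference = |4.271 - 4.01|
= 0.2610

0.2610


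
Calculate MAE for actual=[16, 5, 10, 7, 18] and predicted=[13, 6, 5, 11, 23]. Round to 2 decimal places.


Absolute errors: [3, 1, 5, 4, 5]
Sum of absolute errors = 18
MAE = 18 / 5 = 3.60

3.60


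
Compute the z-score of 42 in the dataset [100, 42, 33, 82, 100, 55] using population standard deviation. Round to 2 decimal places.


Mean = (100 + 42 + 33 + 82 + 100 + 55) / 6 = 68.6667
Variance = sum((x_i - mean)^2) / n = 718.5556
Std = sqrt(718.5556) = 26.8059
Z = (x - mean) / std
= (42 - 68.6667) / 26.8059
= -26.6667 / 26.8059
= -0.99

-0.99


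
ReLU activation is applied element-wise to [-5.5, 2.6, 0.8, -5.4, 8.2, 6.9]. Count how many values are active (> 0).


ReLU(x) = max(0, x) for each element:
ReLU(-5.5) = 0
ReLU(2.6) = 2.6
ReLU(0.8) = 0.8
ReLU(-5.4) = 0
ReLU(8.2) = 8.2
ReLU(6.9) = 6.9
Active neurons (>0): 4

4


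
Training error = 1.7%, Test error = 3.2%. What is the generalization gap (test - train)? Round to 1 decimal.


Generalization gap = test_error - train_error
= 3.2 - 1.7
= 1.5%
A small gap suggests good generalization.

1.5


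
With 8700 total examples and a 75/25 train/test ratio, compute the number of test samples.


Train samples = 8700 * 75% = 6525
Test samples = 8700 - 6525
= 2175

2175


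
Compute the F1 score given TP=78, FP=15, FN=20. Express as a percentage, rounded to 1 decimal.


Precision = TP / (TP + FP) = 78 / 93 = 0.8387
Recall = TP / (TP + FN) = 78 / 98 = 0.7959
F1 = 2 * P * R / (P + R)
= 2 * 0.8387 * 0.7959 / (0.8387 + 0.7959)
= 1.3351 / 1.6346
= 0.8168
As percentage: 81.7%

81.7


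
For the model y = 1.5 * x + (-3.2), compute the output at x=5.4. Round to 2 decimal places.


y = 1.5 * 5.4 + (-3.2)
= 8.1 + (-3.2)
= 4.90

4.90


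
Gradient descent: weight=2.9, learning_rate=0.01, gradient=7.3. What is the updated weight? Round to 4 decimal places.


w_new = w_old - lr * gradient
= 2.9 - 0.01 * 7.3
= 2.9 - (0.073)
= 2.8270

2.8270


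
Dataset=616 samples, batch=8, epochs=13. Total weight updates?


Iterations per epoch = 616 / 8 = 77
Total updates = iterations_per_epoch * epochs
= 77 * 13
= 1001

1001


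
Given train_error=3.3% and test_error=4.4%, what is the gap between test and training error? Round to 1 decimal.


Generalization gap = test_error - train_error
= 4.4 - 3.3
= 1.1%
A small gap suggests good generalization.

1.1


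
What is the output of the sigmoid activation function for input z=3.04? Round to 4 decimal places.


sigmoid(z) = 1 / (1 + exp(-z))
exp(-(3.04)) = exp(-3.04) = 0.0478
1 + 0.0478 = 1.0478
1 / 1.0478 = 0.9543

0.9543


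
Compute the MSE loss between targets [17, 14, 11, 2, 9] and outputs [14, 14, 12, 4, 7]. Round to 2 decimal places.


Differences: [3, 0, -1, -2, 2]
Squared errors: [9, 0, 1, 4, 4]
Sum of squared errors = 18
MSE = 18 / 5 = 3.60

3.60


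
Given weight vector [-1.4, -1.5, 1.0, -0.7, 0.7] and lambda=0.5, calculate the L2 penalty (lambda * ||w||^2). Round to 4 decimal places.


Squaring each weight:
(-1.4)^2 = 1.96
(-1.5)^2 = 2.25
1.0^2 = 1.0
(-0.7)^2 = 0.49
0.7^2 = 0.49
Sum of squares = 6.19
Penalty = 0.5 * 6.19 = 3.0950

3.0950


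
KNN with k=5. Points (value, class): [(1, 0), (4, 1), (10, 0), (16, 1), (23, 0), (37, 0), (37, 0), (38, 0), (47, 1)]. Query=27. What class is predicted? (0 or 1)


Distances from query 27:
Point 23 (class 0): distance = 4
Point 37 (class 0): distance = 10
Point 37 (class 0): distance = 10
Point 38 (class 0): distance = 11
Point 16 (class 1): distance = 11
K=5 nearest neighbors: classes = [0, 0, 0, 0, 1]
Votes for class 1: 1 / 5
Majority vote => class 0

0


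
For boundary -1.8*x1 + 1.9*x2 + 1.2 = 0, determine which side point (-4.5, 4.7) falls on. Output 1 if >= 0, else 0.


Compute -1.8 * -4.5 + 1.9 * 4.7 + 1.2
= 8.1 + 8.93 + 1.2
= 18.23
Since 18.23 >= 0, the point is on the positive side.

1


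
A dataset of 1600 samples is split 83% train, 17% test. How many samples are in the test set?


Train samples = 1600 * 83% = 1328
Test samples = 1600 - 1328
= 272

272


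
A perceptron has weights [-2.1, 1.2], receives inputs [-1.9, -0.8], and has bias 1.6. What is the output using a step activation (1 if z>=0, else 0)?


z = w . x + b
= -2.1*-1.9 + 1.2*-0.8 + 1.6
= 3.99 + -0.96 + 1.6
= 3.03 + 1.6
= 4.63
Since z = 4.63 >= 0, output = 1

1


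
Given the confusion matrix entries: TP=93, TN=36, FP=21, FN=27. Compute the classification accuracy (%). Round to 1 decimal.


Accuracy = (TP + TN) / (TP + TN + FP + FN) * 100
= (93 + 36) / (93 + 36 + 21 + 27)
= 129 / 177
= 0.7288
= 72.9%

72.9


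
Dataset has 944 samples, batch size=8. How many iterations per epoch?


Iterations per epoch = dataset_size / batch_size
= 944 / 8
= 118

118


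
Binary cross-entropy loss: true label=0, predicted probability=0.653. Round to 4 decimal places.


For y=0: Loss = -log(1-p)
= -log(1 - 0.653)
= -log(0.347)
= -(-1.0584)
= 1.0584

1.0584
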